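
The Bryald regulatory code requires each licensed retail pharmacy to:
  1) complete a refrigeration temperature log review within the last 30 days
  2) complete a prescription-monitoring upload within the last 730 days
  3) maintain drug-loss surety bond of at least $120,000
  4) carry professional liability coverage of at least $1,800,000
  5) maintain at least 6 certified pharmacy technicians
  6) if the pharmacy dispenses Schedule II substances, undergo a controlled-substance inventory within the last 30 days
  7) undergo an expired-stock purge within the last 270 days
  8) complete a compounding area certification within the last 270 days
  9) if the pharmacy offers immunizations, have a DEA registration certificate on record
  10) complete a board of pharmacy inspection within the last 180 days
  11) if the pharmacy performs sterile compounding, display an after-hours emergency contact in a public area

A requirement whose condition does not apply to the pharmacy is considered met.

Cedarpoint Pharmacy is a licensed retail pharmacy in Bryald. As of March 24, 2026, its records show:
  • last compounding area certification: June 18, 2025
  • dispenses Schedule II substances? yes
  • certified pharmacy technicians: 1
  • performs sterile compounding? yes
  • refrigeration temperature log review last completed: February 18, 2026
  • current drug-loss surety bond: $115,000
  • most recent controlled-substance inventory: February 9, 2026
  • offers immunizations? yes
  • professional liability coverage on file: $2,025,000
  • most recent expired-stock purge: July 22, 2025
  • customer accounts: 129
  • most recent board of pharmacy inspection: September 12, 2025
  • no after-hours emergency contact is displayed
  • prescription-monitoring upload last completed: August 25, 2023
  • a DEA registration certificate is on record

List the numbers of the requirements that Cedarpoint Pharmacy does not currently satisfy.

1, 2, 3, 5, 6, 8, 10, 11

1. refrigeration temperature log review 34 days ago vs limit 30 → not met
2. prescription-monitoring upload 942 days ago vs limit 730 → not met
3. drug-loss surety bond $115,000 < $120,000 → not met
4. professional liability coverage $2,025,000 ≥ $1,800,000 → met
5. certified pharmacy technicians 1 < 6 → not met
6. condition 'dispenses Schedule II substances' holds; controlled-substance inventory 43 days ago vs limit 30 → not met
7. expired-stock purge 245 days ago vs limit 270 → met
8. compounding area certification 279 days ago vs limit 270 → not met
9. condition 'offers immunizations' holds; DEA registration certificate present → met
10. board of pharmacy inspection 193 days ago vs limit 180 → not met
11. condition 'performs sterile compounding' holds; after-hours emergency contact absent → not met
Not met: 1, 2, 3, 5, 6, 8, 10, 11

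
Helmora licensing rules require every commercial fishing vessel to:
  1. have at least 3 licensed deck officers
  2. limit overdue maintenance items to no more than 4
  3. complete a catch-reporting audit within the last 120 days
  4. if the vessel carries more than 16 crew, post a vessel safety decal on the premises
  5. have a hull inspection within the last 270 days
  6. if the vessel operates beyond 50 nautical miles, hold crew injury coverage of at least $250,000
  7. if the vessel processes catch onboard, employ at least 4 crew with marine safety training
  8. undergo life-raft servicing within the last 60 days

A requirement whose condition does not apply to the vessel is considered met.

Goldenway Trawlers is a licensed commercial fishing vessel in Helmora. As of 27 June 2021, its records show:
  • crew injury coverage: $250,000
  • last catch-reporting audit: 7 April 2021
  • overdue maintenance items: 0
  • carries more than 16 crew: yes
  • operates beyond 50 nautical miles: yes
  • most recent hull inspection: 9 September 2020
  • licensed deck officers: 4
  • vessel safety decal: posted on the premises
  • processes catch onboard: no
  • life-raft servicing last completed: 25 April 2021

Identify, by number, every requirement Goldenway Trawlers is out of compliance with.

5, 8

1. licensed deck officers 4 ≥ 3 → met
2. overdue maintenance items 0 ≤ 4 → met
3. catch-reporting audit 81 days ago vs limit 120 → met
4. condition 'carries more than 16 crew' holds; vessel safety decal present → met
5. hull inspection 291 days ago vs limit 270 → not met
6. condition 'operates beyond 50 nautical miles' holds; crew injury coverage $250,000 ≥ $250,000 → met
7. condition 'processes catch onboard' does not hold → requirement n/a → met
8. life-raft servicing 63 days ago vs limit 60 → not met
Not met: 5, 8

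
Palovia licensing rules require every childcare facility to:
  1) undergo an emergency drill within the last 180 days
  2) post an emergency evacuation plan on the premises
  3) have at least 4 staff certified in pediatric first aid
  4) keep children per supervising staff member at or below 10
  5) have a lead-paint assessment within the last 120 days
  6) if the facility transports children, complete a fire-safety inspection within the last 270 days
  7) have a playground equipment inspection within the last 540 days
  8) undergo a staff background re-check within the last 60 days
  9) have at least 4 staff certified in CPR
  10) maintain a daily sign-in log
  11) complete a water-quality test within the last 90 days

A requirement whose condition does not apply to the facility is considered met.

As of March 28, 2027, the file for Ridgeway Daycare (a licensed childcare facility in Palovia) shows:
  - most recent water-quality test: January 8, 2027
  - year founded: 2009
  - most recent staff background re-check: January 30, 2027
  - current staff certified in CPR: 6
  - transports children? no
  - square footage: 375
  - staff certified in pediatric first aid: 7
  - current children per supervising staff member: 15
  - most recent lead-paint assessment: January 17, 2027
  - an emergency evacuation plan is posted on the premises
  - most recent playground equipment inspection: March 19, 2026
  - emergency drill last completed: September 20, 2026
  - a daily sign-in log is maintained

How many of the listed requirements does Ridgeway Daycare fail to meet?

1. emergency drill 189 days ago vs limit 180 → not met
2. emergency evacuation plan present → met
3. staff certified in pediatric first aid 7 ≥ 4 → met
4. children per supervising staff member 15 > 10 → not met
5. lead-paint assessment 70 days ago vs limit 120 → met
6. condition 'transports children' does not hold → requirement n/a → met
7. playground equipment inspection 374 days ago vs limit 540 → met
8. staff background re-check 57 days ago vs limit 60 → met
9. staff certified in CPR 6 ≥ 4 → met
10. daily sign-in log present → met
11. water-quality test 79 days ago vs limit 90 → met
Not met: 2 of 11

2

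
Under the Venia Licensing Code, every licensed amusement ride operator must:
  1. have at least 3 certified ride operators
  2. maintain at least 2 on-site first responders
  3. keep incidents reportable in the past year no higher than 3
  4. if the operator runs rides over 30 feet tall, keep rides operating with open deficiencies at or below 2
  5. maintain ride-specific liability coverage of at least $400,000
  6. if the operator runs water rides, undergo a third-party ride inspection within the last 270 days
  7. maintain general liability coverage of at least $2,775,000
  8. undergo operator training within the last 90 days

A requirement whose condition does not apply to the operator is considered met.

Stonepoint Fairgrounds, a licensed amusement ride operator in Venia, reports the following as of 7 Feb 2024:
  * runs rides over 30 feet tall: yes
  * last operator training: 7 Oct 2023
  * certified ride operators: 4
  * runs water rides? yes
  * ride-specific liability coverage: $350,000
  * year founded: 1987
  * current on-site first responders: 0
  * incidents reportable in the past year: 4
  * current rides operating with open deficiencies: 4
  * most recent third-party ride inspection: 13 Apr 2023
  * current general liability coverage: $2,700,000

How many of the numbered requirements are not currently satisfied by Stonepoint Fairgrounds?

7

1. certified ride operators 4 ≥ 3 → met
2. on-site first responders 0 < 2 → not met
3. incidents reportable in the past year 4 > 3 → not met
4. condition 'runs rides over 30 feet tall' holds; rides operating with open deficiencies 4 > 2 → not met
5. ride-specific liability coverage $350,000 < $400,000 → not met
6. condition 'runs water rides' holds; third-party ride inspection 300 days ago vs limit 270 → not met
7. general liability coverage $2,700,000 < $2,775,000 → not met
8. operator training 123 days ago vs limit 90 → not met
Not met: 7 of 8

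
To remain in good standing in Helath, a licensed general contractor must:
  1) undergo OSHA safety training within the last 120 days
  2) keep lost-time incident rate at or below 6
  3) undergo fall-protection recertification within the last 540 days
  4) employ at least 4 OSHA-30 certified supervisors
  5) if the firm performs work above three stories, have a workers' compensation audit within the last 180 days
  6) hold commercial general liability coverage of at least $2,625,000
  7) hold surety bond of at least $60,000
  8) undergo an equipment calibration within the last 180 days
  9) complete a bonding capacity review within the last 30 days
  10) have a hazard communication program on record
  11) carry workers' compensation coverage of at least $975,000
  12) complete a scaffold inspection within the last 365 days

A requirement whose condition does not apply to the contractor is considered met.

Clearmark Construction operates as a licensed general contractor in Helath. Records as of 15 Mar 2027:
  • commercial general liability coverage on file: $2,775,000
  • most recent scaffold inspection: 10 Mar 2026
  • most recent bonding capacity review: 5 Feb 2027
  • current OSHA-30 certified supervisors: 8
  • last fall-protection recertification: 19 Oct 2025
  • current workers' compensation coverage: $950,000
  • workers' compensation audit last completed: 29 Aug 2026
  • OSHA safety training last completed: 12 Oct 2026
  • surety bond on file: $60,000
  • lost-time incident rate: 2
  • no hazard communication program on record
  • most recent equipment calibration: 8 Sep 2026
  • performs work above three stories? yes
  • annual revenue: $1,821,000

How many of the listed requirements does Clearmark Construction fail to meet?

1. OSHA safety training 154 days ago vs limit 120 → not met
2. lost-time incident rate 2 ≤ 6 → met
3. fall-protection recertification 512 days ago vs limit 540 → met
4. OSHA-30 certified supervisors 8 ≥ 4 → met
5. condition 'performs work above three stories' holds; workers' compensation audit 198 days ago vs limit 180 → not met
6. commercial general liability coverage $2,775,000 ≥ $2,625,000 → met
7. surety bond $60,000 ≥ $60,000 → met
8. equipment calibration 188 days ago vs limit 180 → not met
9. bonding capacity review 38 days ago vs limit 30 → not met
10. hazard communication program absent → not met
11. workers' compensation coverage $950,000 < $975,000 → not met
12. scaffold inspection 370 days ago vs limit 365 → not met
Not met: 7 of 12

7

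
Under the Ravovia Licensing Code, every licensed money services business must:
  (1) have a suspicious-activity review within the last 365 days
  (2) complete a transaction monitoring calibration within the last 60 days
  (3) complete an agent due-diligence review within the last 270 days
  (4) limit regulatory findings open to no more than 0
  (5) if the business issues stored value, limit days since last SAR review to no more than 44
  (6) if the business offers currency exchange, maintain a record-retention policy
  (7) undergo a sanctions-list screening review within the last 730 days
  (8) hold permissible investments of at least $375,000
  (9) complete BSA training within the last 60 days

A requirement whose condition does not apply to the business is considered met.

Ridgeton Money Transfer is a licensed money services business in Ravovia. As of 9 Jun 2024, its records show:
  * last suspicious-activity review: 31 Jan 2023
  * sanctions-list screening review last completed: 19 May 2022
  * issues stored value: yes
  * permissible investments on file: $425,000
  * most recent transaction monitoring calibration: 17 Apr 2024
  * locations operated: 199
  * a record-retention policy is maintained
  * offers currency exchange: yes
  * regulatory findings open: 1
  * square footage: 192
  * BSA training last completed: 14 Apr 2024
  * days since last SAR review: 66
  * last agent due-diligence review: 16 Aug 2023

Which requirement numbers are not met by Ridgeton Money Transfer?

1, 3, 4, 5, 7

1. suspicious-activity review 495 days ago vs limit 365 → not met
2. transaction monitoring calibration 53 days ago vs limit 60 → met
3. agent due-diligence review 298 days ago vs limit 270 → not met
4. regulatory findings open 1 > 0 → not met
5. condition 'issues stored value' holds; days since last SAR review 66 > 44 → not met
6. condition 'offers currency exchange' holds; record-retention policy present → met
7. sanctions-list screening review 752 days ago vs limit 730 → not met
8. permissible investments $425,000 ≥ $375,000 → met
9. BSA training 56 days ago vs limit 60 → met
Not met: 1, 3, 4, 5, 7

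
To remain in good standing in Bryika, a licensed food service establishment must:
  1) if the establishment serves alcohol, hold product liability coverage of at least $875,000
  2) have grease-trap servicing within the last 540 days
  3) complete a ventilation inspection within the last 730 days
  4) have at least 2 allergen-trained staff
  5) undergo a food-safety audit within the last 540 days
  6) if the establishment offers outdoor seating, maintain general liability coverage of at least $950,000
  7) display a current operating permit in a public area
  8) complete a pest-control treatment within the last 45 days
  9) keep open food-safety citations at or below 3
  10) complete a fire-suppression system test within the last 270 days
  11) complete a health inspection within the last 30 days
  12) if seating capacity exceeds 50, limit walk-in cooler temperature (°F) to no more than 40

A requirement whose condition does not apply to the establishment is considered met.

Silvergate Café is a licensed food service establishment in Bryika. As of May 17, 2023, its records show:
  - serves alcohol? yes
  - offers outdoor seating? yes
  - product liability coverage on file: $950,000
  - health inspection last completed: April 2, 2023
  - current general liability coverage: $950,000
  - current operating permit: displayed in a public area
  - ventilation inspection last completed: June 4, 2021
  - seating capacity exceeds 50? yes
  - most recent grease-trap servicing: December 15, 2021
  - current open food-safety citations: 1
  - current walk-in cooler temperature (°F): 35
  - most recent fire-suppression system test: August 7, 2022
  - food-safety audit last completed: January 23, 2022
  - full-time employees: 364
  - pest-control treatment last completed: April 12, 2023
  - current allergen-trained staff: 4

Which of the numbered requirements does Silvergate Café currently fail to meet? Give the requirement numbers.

1. condition 'serves alcohol' holds; product liability coverage $950,000 ≥ $875,000 → met
2. grease-trap servicing 518 days ago vs limit 540 → met
3. ventilation inspection 712 days ago vs limit 730 → met
4. allergen-trained staff 4 ≥ 2 → met
5. food-safety audit 479 days ago vs limit 540 → met
6. condition 'offers outdoor seating' holds; general liability coverage $950,000 ≥ $950,000 → met
7. current operating permit present → met
8. pest-control treatment 35 days ago vs limit 45 → met
9. open food-safety citations 1 ≤ 3 → met
10. fire-suppression system test 283 days ago vs limit 270 → not met
11. health inspection 45 days ago vs limit 30 → not met
12. condition 'seating capacity exceeds 50' holds; walk-in cooler temperature (°F) 35 ≤ 40 → met
Not met: 10, 11

10, 11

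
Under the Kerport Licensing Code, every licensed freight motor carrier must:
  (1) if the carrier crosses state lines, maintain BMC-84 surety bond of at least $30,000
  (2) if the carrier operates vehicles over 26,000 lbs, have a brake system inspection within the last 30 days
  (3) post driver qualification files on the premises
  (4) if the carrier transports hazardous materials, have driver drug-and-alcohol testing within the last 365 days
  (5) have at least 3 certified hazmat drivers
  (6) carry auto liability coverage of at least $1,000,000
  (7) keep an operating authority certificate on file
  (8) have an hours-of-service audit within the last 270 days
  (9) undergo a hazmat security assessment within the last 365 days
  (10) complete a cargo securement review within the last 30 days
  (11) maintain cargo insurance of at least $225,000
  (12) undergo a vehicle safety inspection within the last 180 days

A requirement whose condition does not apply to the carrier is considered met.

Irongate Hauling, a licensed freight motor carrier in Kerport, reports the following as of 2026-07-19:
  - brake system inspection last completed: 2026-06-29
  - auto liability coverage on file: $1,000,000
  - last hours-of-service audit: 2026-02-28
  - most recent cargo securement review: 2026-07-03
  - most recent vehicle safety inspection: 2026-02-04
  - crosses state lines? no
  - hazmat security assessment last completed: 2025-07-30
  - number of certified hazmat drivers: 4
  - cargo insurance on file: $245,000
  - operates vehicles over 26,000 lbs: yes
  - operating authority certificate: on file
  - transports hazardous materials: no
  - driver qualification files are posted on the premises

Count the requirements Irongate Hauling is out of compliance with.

0

1. condition 'crosses state lines' does not hold → requirement n/a → met
2. condition 'operates vehicles over 26,000 lbs' holds; brake system inspection 20 days ago vs limit 30 → met
3. driver qualification files present → met
4. condition 'transports hazardous materials' does not hold → requirement n/a → met
5. certified hazmat drivers 4 ≥ 3 → met
6. auto liability coverage $1,000,000 ≥ $1,000,000 → met
7. operating authority certificate present → met
8. hours-of-service audit 141 days ago vs limit 270 → met
9. hazmat security assessment 354 days ago vs limit 365 → met
10. cargo securement review 16 days ago vs limit 30 → met
11. cargo insurance $245,000 ≥ $225,000 → met
12. vehicle safety inspection 165 days ago vs limit 180 → met
Not met: 0 of 12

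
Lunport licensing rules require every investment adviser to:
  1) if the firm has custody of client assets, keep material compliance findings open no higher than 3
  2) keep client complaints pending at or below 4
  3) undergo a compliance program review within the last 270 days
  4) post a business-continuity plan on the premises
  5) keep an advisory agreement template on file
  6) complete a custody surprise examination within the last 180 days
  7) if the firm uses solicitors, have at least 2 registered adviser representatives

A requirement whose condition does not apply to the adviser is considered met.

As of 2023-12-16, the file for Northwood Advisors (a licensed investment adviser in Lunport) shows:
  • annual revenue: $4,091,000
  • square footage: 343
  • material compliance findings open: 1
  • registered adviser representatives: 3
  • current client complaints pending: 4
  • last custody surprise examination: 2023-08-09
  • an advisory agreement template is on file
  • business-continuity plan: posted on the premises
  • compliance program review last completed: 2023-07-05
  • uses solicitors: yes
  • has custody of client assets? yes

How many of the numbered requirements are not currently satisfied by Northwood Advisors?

1. condition 'has custody of client assets' holds; material compliance findings open 1 ≤ 3 → met
2. client complaints pending 4 ≤ 4 → met
3. compliance program review 164 days ago vs limit 270 → met
4. business-continuity plan present → met
5. advisory agreement template present → met
6. custody surprise examination 129 days ago vs limit 180 → met
7. condition 'uses solicitors' holds; registered adviser representatives 3 ≥ 2 → met
Not met: 0 of 7

0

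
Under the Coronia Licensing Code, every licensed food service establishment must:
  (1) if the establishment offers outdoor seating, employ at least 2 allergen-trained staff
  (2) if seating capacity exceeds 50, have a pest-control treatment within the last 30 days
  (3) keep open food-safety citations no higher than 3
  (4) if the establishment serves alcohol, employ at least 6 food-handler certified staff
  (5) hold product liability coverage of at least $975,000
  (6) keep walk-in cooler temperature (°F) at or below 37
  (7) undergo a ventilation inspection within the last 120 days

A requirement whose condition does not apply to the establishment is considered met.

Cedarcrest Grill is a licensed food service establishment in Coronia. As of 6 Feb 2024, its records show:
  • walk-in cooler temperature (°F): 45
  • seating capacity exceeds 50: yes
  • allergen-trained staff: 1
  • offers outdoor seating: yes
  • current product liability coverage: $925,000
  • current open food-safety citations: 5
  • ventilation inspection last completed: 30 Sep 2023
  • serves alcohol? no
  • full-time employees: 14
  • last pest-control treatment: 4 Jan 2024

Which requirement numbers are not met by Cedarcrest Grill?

1. condition 'offers outdoor seating' holds; allergen-trained staff 1 < 2 → not met
2. condition 'seating capacity exceeds 50' holds; pest-control treatment 33 days ago vs limit 30 → not met
3. open food-safety citations 5 > 3 → not met
4. condition 'serves alcohol' does not hold → requirement n/a → met
5. product liability coverage $925,000 < $975,000 → not met
6. walk-in cooler temperature (°F) 45 > 37 → not met
7. ventilation inspection 129 days ago vs limit 120 → not met
Not met: 1, 2, 3, 5, 6, 7

1, 2, 3, 5, 6, 7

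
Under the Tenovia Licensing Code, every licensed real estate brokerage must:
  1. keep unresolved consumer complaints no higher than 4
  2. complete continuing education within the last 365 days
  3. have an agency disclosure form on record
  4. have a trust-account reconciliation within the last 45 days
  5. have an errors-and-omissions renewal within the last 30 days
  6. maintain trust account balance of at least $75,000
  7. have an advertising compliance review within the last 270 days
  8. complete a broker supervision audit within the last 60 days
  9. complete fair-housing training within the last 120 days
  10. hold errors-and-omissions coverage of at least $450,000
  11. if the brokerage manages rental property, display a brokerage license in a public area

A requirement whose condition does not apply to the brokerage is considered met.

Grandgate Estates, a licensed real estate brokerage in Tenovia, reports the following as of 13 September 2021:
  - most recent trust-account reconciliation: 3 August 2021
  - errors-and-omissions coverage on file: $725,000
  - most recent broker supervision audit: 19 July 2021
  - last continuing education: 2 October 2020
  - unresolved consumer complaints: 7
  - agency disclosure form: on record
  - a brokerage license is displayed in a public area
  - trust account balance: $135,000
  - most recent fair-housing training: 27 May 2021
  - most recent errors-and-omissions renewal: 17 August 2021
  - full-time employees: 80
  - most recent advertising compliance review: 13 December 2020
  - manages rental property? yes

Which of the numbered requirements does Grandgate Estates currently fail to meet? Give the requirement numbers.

1. unresolved consumer complaints 7 > 4 → not met
2. continuing education 346 days ago vs limit 365 → met
3. agency disclosure form present → met
4. trust-account reconciliation 41 days ago vs limit 45 → met
5. errors-and-omissions renewal 27 days ago vs limit 30 → met
6. trust account balance $135,000 ≥ $75,000 → met
7. advertising compliance review 274 days ago vs limit 270 → not met
8. broker supervision audit 56 days ago vs limit 60 → met
9. fair-housing training 109 days ago vs limit 120 → met
10. errors-and-omissions coverage $725,000 ≥ $450,000 → met
11. condition 'manages rental property' holds; brokerage license present → met
Not met: 1, 7

1, 7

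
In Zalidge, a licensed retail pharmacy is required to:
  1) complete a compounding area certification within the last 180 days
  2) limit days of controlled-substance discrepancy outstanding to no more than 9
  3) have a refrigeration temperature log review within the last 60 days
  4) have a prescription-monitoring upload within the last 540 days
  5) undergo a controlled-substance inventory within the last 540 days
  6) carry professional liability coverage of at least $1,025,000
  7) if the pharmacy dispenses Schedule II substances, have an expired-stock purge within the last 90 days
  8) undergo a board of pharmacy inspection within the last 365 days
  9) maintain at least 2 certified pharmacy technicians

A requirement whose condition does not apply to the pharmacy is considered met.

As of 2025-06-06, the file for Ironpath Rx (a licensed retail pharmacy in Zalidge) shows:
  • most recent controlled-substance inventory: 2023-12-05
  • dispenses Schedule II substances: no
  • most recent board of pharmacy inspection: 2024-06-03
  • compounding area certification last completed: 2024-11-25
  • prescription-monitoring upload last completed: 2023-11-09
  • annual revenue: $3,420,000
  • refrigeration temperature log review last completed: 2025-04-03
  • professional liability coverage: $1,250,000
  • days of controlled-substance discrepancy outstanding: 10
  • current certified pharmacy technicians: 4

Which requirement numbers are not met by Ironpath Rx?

1. compounding area certification 193 days ago vs limit 180 → not met
2. days of controlled-substance discrepancy outstanding 10 > 9 → not met
3. refrigeration temperature log review 64 days ago vs limit 60 → not met
4. prescription-monitoring upload 575 days ago vs limit 540 → not met
5. controlled-substance inventory 549 days ago vs limit 540 → not met
6. professional liability coverage $1,250,000 ≥ $1,025,000 → met
7. condition 'dispenses Schedule II substances' does not hold → requirement n/a → met
8. board of pharmacy inspection 368 days ago vs limit 365 → not met
9. certified pharmacy technicians 4 ≥ 2 → met
Not met: 1, 2, 3, 4, 5, 8

1, 2, 3, 4, 5, 8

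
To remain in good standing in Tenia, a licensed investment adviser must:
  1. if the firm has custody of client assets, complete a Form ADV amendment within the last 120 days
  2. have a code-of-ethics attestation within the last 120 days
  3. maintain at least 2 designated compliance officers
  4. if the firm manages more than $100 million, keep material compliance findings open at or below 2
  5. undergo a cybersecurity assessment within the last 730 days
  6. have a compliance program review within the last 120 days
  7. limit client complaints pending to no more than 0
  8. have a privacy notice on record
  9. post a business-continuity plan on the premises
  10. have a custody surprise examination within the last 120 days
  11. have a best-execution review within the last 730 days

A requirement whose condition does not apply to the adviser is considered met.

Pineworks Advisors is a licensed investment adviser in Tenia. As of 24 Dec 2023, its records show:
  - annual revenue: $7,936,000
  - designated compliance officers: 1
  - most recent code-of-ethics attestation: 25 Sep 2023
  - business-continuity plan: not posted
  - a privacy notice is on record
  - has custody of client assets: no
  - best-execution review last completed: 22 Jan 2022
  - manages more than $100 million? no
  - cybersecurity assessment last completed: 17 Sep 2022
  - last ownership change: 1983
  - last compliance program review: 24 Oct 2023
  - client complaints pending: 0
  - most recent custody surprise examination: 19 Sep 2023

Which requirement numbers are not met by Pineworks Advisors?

3, 9

1. condition 'has custody of client assets' does not hold → requirement n/a → met
2. code-of-ethics attestation 90 days ago vs limit 120 → met
3. designated compliance officers 1 < 2 → not met
4. condition 'manages more than $100 million' does not hold → requirement n/a → met
5. cybersecurity assessment 463 days ago vs limit 730 → met
6. compliance program review 61 days ago vs limit 120 → met
7. client complaints pending 0 ≤ 0 → met
8. privacy notice present → met
9. business-continuity plan absent → not met
10. custody surprise examination 96 days ago vs limit 120 → met
11. best-execution review 701 days ago vs limit 730 → met
Not met: 3, 9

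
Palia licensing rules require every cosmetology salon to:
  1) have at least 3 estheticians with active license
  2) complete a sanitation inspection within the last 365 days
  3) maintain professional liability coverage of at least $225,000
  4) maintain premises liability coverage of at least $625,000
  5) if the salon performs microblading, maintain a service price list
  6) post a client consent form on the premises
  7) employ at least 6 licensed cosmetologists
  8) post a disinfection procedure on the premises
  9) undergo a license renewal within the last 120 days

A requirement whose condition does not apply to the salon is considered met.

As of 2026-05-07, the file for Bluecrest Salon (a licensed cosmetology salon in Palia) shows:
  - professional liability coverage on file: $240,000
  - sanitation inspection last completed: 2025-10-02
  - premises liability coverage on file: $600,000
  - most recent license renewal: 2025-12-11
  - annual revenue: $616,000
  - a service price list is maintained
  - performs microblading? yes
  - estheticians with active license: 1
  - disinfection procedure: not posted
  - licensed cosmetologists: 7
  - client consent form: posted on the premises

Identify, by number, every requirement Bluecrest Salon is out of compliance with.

1, 4, 8, 9

1. estheticians with active license 1 < 3 → not met
2. sanitation inspection 217 days ago vs limit 365 → met
3. professional liability coverage $240,000 ≥ $225,000 → met
4. premises liability coverage $600,000 < $625,000 → not met
5. condition 'performs microblading' holds; service price list present → met
6. client consent form present → met
7. licensed cosmetologists 7 ≥ 6 → met
8. disinfection procedure absent → not met
9. license renewal 147 days ago vs limit 120 → not met
Not met: 1, 4, 8, 9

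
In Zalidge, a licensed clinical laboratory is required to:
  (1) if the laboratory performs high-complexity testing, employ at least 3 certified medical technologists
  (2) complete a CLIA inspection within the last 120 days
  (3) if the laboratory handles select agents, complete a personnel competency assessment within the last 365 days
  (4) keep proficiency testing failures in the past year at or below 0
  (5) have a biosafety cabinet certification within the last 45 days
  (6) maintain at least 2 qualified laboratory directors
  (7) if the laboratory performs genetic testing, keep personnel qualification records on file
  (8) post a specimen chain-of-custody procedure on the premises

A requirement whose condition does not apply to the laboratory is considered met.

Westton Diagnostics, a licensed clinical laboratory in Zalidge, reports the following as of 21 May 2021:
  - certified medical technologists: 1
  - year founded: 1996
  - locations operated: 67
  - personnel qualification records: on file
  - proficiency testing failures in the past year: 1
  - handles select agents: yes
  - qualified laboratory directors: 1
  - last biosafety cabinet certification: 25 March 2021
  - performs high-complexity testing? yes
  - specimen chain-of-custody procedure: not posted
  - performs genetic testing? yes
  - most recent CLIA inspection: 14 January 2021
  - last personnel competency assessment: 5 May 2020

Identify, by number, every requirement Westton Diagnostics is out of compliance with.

1, 2, 3, 4, 5, 6, 8

1. condition 'performs high-complexity testing' holds; certified medical technologists 1 < 3 → not met
2. CLIA inspection 127 days ago vs limit 120 → not met
3. condition 'handles select agents' holds; personnel competency assessment 381 days ago vs limit 365 → not met
4. proficiency testing failures in the past year 1 > 0 → not met
5. biosafety cabinet certification 57 days ago vs limit 45 → not met
6. qualified laboratory directors 1 < 2 → not met
7. condition 'performs genetic testing' holds; personnel qualification records present → met
8. specimen chain-of-custody procedure absent → not met
Not met: 1, 2, 3, 4, 5, 6, 8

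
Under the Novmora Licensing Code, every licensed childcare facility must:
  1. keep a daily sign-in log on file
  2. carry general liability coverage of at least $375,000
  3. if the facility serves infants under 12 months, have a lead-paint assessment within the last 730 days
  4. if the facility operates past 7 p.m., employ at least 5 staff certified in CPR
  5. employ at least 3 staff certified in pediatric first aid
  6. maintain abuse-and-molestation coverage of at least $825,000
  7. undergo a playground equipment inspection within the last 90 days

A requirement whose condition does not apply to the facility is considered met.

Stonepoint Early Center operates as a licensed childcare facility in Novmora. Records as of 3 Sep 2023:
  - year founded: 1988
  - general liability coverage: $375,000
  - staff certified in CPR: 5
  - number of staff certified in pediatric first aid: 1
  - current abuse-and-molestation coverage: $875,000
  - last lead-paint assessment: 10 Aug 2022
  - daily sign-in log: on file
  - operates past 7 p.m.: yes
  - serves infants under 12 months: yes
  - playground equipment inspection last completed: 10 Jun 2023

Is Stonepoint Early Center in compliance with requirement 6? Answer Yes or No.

6. abuse-and-molestation coverage $875,000 ≥ $825,000 → met

Yes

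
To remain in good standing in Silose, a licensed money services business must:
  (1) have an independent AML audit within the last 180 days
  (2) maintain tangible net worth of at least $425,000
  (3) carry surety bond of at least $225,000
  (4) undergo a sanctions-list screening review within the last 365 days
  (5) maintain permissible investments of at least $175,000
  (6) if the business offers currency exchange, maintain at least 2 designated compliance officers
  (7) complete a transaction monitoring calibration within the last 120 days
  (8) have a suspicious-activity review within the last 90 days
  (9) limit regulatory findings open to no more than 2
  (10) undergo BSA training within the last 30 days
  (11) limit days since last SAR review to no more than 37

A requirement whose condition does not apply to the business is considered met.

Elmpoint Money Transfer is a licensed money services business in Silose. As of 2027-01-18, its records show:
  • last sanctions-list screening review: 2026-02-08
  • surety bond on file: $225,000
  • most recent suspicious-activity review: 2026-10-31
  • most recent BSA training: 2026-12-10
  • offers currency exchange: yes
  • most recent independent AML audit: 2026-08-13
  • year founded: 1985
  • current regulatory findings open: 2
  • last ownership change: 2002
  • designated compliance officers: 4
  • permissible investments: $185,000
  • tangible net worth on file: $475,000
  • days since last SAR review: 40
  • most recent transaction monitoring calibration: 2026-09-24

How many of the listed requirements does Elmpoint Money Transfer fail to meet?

2

1. independent AML audit 158 days ago vs limit 180 → met
2. tangible net worth $475,000 ≥ $425,000 → met
3. surety bond $225,000 ≥ $225,000 → met
4. sanctions-list screening review 344 days ago vs limit 365 → met
5. permissible investments $185,000 ≥ $175,000 → met
6. condition 'offers currency exchange' holds; designated compliance officers 4 ≥ 2 → met
7. transaction monitoring calibration 116 days ago vs limit 120 → met
8. suspicious-activity review 79 days ago vs limit 90 → met
9. regulatory findings open 2 ≤ 2 → met
10. BSA training 39 days ago vs limit 30 → not met
11. days since last SAR review 40 > 37 → not met
Not met: 2 of 11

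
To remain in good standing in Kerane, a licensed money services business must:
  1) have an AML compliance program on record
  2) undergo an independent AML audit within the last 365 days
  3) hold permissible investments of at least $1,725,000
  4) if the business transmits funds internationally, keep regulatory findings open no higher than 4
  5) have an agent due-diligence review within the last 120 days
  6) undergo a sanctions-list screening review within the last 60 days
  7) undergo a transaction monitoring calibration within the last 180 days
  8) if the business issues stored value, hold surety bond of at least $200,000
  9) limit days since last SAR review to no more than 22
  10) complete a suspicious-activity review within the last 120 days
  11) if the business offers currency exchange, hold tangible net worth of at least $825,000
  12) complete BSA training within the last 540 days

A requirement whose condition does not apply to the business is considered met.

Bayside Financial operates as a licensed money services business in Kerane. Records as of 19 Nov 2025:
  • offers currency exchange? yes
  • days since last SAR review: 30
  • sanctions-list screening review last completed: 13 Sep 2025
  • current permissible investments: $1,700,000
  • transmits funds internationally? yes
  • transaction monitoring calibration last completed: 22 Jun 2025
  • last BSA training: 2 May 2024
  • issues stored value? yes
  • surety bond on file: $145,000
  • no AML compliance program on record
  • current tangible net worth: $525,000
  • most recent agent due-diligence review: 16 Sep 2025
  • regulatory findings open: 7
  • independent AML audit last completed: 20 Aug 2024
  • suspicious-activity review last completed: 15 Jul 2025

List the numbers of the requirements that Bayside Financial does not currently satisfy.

1. AML compliance program absent → not met
2. independent AML audit 456 days ago vs limit 365 → not met
3. permissible investments $1,700,000 < $1,725,000 → not met
4. condition 'transmits funds internationally' holds; regulatory findings open 7 > 4 → not met
5. agent due-diligence review 64 days ago vs limit 120 → met
6. sanctions-list screening review 67 days ago vs limit 60 → not met
7. transaction monitoring calibration 150 days ago vs limit 180 → met
8. condition 'issues stored value' holds; surety bond $145,000 < $200,000 → not met
9. days since last SAR review 30 > 22 → not met
10. suspicious-activity review 127 days ago vs limit 120 → not met
11. condition 'offers currency exchange' holds; tangible net worth $525,000 < $825,000 → not met
12. BSA training 566 days ago vs limit 540 → not met
Not met: 1, 2, 3, 4, 6, 8, 9, 10, 11, 12

1, 2, 3, 4, 6, 8, 9, 10, 11, 12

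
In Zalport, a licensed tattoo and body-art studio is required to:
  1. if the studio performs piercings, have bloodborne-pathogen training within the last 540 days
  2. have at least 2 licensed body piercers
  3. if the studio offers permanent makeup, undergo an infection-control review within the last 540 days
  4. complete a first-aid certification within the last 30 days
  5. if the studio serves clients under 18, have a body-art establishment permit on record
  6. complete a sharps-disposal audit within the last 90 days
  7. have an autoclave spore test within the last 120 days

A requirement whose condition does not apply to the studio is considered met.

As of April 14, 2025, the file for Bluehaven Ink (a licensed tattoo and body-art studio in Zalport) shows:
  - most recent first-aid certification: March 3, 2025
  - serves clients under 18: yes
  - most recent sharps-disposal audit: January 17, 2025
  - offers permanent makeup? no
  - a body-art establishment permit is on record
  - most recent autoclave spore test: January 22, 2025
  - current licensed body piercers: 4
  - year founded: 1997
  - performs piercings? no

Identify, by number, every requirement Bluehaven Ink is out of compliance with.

1. condition 'performs piercings' does not hold → requirement n/a → met
2. licensed body piercers 4 ≥ 2 → met
3. condition 'offers permanent makeup' does not hold → requirement n/a → met
4. first-aid certification 42 days ago vs limit 30 → not met
5. condition 'serves clients under 18' holds; body-art establishment permit present → met
6. sharps-disposal audit 87 days ago vs limit 90 → met
7. autoclave spore test 82 days ago vs limit 120 → met
Not met: 4

4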